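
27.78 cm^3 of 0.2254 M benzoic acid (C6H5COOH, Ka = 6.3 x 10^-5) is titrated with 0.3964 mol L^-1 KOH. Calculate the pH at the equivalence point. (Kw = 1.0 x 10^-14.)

8.68

n(C6H5COOH) = 0.2254 x 0.02778 = 0.006262 mol; V(KOH) at equivalence = 0.006262/0.3964 = 0.01580 L.
At equivalence all the acid is converted to C6H5COO-; total volume = 0.02778 + 0.01580 = 0.04358 L, so [C6H5COO-] = 0.006262/0.04358 = 0.1437 M.
Kb = Kw/Ka = 1.0e-14 / 6.3 x 10^-5 = 1.59e-10.
[OH^-] = sqrt(Kb x [C6H5COO-]) = sqrt(1.59e-10 x 0.1437) = 4.78e-6 M.
pOH = 5.32, so pH = 14.00 - 5.32 = 8.68.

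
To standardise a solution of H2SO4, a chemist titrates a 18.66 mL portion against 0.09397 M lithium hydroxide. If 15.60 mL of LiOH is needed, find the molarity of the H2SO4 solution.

n(LiOH) delivered = 0.09397 x 0.01560 = 0.001466 mol.
The reaction is 1 H2SO4 + 2 LiOH, so n(H2SO4) = 0.001466 x 1/2 = 0.0007330 mol.
[H2SO4] = 0.0007330 mol / 0.01866 L = 0.0393 M.

0.0393 M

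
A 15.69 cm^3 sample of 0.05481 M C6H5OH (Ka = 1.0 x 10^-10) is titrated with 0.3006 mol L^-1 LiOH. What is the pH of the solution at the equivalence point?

n(C6H5OH) = 0.05481 x 0.01569 = 0.0008600 mol; V(LiOH) at equivalence = 0.0008600/0.3006 = 0.002861 L.
At equivalence all the acid is converted to C6H5O-; total volume = 0.01569 + 0.002861 = 0.01855 L, so [C6H5O-] = 0.0008600/0.01855 = 0.04636 M.
Kb = Kw/Ka = 1.0e-14 / 1.0 x 10^-10 = 0.000100.
[OH^-] = sqrt(Kb x [C6H5O-]) = sqrt(0.000100 x 0.04636) = 0.00215 M.
pOH = 2.67, so pH = 14.00 - 2.67 = 11.33.

11.33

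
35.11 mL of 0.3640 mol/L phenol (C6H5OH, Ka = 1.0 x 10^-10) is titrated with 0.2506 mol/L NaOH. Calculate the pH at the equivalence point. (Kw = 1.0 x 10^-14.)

11.59

n(C6H5OH) = 0.3640 x 0.03511 = 0.01278 mol; V(NaOH) at equivalence = 0.01278/0.2506 = 0.05100 L.
At equivalence all the acid is converted to C6H5O-; total volume = 0.03511 + 0.05100 = 0.08611 L, so [C6H5O-] = 0.01278/0.08611 = 0.1484 M.
Kb = Kw/Ka = 1.0e-14 / 1.0 x 10^-10 = 0.000100.
[OH^-] = sqrt(Kb x [C6H5O-]) = sqrt(0.000100 x 0.1484) = 0.00385 M.
pOH = 2.41, so pH = 14.00 - 2.41 = 11.59.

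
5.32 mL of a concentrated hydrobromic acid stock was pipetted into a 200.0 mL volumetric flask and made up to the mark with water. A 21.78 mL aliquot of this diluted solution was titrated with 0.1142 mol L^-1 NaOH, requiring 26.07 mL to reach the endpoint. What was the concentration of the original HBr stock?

n(NaOH) = 0.1142 x 0.02607 = 0.002977 mol.
n(HBr) in the aliquot = 0.002977 mol.
[diluted HBr] = 0.002977 / 0.02178 = 0.1367 M.
Dilution factor = 200.0/5.320 = 37.59, so [stock] = 0.1367 x 37.59 = 5.14 M.

5.14 M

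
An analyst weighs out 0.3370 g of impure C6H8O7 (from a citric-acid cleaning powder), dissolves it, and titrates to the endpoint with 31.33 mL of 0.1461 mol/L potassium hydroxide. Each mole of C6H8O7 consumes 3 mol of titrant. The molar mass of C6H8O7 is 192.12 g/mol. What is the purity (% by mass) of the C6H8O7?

n(KOH) = 0.1461 x 0.03133 = 0.004577 mol.
n(C6H8O7) = 0.004577 / 3 = 0.001526 mol.
mass of C6H8O7 = 0.001526 x 192.12 = 0.2931 g.
% purity = 0.2931 / 0.3370 x 100 = 87.0%.

87.0%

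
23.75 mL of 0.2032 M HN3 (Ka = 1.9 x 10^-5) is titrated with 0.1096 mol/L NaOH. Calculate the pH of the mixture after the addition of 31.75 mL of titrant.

Initial n(HN3) = 0.2032 x 0.02375 = 0.004826 mol.
n(NaOH) added = 0.1096 x 0.03175 = 0.003480 mol, converting that many moles of HN3 to N3-.
Remaining n(HN3) = 0.001346 mol; n(N3-) = 0.003480 mol.
By Henderson-Hasselbalch, pH = pKa + log([A^-]/[HA]) = 4.72 + log(0.003480/0.001346) = 4.72 + (+0.41) = 5.13.

5.13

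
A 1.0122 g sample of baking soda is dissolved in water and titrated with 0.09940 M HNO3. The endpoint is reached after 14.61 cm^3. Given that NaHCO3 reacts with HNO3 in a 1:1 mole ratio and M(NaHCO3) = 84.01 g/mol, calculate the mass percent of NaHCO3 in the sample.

12.1%

n(HNO3) = 0.09940 x 0.01461 = 0.001452 mol.
n(NaHCO3) = 0.001452 / 1 = 0.001452 mol.
mass of NaHCO3 = 0.001452 x 84.01 = 0.1220 g.
% purity = 0.1220 / 1.0122 x 100 = 12.1%.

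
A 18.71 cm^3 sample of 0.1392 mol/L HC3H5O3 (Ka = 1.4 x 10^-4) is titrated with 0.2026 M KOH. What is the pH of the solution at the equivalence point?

8.39

n(HC3H5O3) = 0.1392 x 0.01871 = 0.002604 mol; V(KOH) at equivalence = 0.002604/0.2026 = 0.01286 L.
At equivalence all the acid is converted to C3H5O3-; total volume = 0.01871 + 0.01286 = 0.03157 L, so [C3H5O3-] = 0.002604/0.03157 = 0.08251 M.
Kb = Kw/Ka = 1.0e-14 / 1.4 x 10^-4 = 7.14e-11.
[OH^-] = sqrt(Kb x [C3H5O3-]) = sqrt(7.14e-11 x 0.08251) = 2.43e-6 M.
pOH = 5.61, so pH = 14.00 - 5.61 = 8.39.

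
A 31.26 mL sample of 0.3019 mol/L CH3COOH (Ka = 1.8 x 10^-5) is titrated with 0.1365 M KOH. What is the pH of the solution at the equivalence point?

n(CH3COOH) = 0.3019 x 0.03126 = 0.009437 mol; V(KOH) at equivalence = 0.009437/0.1365 = 0.06914 L.
At equivalence all the acid is converted to CH3COO-; total volume = 0.03126 + 0.06914 = 0.1004 L, so [CH3COO-] = 0.009437/0.1004 = 0.09400 M.
Kb = Kw/Ka = 1.0e-14 / 1.8 x 10^-5 = 5.56e-10.
[OH^-] = sqrt(Kb x [CH3COO-]) = sqrt(5.56e-10 x 0.09400) = 7.23e-6 M.
pOH = 5.14, so pH = 14.00 - 5.14 = 8.86.

8.86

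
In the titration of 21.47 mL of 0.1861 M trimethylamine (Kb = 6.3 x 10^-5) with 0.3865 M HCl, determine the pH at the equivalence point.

n((CH3)3N) = 0.1861 x 0.02147 = 0.003996 mol; V(HCl) at equivalence = 0.003996/0.3865 = 0.01034 L.
At equivalence the base is fully converted to (CH3)3NH+; total volume = 0.03181 L, so [(CH3)3NH+] = 0.003996/0.03181 = 0.1256 M.
Ka((CH3)3NH+) = Kw/Kb = 1.0e-14 / 6.3 x 10^-5 = 1.59e-10.
[H^+] = sqrt(Ka x [(CH3)3NH+]) = sqrt(1.59e-10 x 0.1256) = 4.47e-6 M.
pH = -log(4.47e-6) = 5.35.

5.35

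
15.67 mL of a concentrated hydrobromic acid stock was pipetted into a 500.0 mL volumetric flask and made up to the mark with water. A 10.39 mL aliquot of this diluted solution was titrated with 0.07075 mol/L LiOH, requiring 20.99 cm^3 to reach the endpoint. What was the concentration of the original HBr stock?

4.56 M

n(LiOH) = 0.07075 x 0.02099 = 0.001485 mol.
n(HBr) in the aliquot = 0.001485 mol.
[diluted HBr] = 0.001485 / 0.01039 = 0.1429 M.
Dilution factor = 500.0/15.67 = 31.91, so [stock] = 0.1429 x 31.91 = 4.56 M.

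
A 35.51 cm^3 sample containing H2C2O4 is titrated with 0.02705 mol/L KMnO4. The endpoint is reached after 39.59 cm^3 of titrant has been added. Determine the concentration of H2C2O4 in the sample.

n(KMnO4) = 0.02705 x 0.03959 = 0.001071 mol.
From the balanced equation, 2 mol KMnO4 reacts with 5 mol H2C2O4, so n(H2C2O4) = 0.001071 x 5/2 = 0.002677 mol.
[H2C2O4] = 0.002677 / 0.03551 L = 0.0754 M.

0.0754 M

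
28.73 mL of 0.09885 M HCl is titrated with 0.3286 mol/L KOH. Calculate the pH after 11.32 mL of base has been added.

12.34

n(acid) = 0.09885 x 0.02873 = 0.002840 mol; n(KOH) added = 0.3286 x 0.01132 = 0.003720 mol.
Base is in excess by 0.003720 - 0.002840 = 0.0008798 mol in a total volume of 0.04005 L.
[OH^-] = 0.0008798/0.04005 = 0.02197 M, so pOH = 1.66 and pH = 14.00 - 1.66 = 12.34.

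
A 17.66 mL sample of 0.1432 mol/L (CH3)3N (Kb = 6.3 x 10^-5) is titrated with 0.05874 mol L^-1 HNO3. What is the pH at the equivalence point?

n((CH3)3N) = 0.1432 x 0.01766 = 0.002529 mol; V(HNO3) at equivalence = 0.002529/0.05874 = 0.04305 L.
At equivalence the base is fully converted to (CH3)3NH+; total volume = 0.06071 L, so [(CH3)3NH+] = 0.002529/0.06071 = 0.04165 M.
Ka((CH3)3NH+) = Kw/Kb = 1.0e-14 / 6.3 x 10^-5 = 1.59e-10.
[H^+] = sqrt(Ka x [(CH3)3NH+]) = sqrt(1.59e-10 x 0.04165) = 2.57e-6 M.
pH = -log(2.57e-6) = 5.59.

5.59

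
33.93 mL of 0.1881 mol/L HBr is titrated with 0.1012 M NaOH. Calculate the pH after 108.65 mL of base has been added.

12.51

n(acid) = 0.1881 x 0.03393 = 0.006382 mol; n(NaOH) added = 0.1012 x 0.1087 = 0.01100 mol.
Base is in excess by 0.01100 - 0.006382 = 0.004613 mol in a total volume of 0.1426 L.
[OH^-] = 0.004613/0.1426 = 0.03235 M, so pOH = 1.49 and pH = 14.00 - 1.49 = 12.51.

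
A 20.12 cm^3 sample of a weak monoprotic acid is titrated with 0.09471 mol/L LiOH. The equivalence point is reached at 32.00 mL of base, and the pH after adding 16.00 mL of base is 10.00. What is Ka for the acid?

1.0 x 10^-10

16.00 mL is half of the equivalence volume, so this is the half-equivalence point where [HA] = [A^-].
At half-equivalence pH = pKa, so pKa = 10.00.
Ka = 10^(-10.00) = 1.0 x 10^-10.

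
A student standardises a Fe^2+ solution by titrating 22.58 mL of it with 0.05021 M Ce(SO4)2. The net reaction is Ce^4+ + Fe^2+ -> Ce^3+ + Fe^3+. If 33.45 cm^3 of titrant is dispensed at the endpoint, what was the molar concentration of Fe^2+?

n(Ce(SO4)2) = 0.05021 x 0.03345 = 0.001680 mol.
From the balanced equation, 1 mol Ce(SO4)2 reacts with 1 mol Fe^2+, so n(Fe^2+) = 0.001680 x 1/1 = 0.001680 mol.
[Fe^2+] = 0.001680 / 0.02258 L = 0.0744 M.

0.0744 M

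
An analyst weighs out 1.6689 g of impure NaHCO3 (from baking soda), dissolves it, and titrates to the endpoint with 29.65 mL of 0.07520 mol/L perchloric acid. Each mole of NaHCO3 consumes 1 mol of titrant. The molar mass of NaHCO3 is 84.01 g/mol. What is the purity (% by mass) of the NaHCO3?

11.2%

n(HClO4) = 0.07520 x 0.02965 = 0.002230 mol.
n(NaHCO3) = 0.002230 / 1 = 0.002230 mol.
mass of NaHCO3 = 0.002230 x 84.01 = 0.1873 g.
% purity = 0.1873 / 1.6689 x 100 = 11.2%.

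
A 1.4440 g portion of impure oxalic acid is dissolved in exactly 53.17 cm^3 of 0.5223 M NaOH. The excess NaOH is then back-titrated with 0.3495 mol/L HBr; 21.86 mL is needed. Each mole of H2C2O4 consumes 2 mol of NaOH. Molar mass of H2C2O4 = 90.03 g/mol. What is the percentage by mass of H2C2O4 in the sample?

Total n(NaOH) added = 0.5223 x 0.05317 = 0.02777 mol.
n(HBr) used = 0.3495 x 0.02186 = 0.007640 mol, which equals the excess n(NaOH).
So n(NaOH) consumed by the sample = 0.02777 - 0.007640 = 0.02013 mol.
n(H2C2O4) = 0.02013 / 2 = 0.01007 mol.
mass H2C2O4 = 0.01007 x 90.03 = 0.9062 g, so %H2C2O4 = 0.9062/1.4440 x 100 = 62.8%.

62.8%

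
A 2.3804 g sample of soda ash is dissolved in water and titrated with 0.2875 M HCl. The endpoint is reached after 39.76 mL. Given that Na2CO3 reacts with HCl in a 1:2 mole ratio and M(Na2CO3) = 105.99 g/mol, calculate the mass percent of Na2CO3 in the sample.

n(HCl) = 0.2875 x 0.03976 = 0.01143 mol.
n(Na2CO3) = 0.01143 / 2 = 0.005715 mol.
mass of Na2CO3 = 0.005715 x 105.99 = 0.6058 g.
% purity = 0.6058 / 2.3804 x 100 = 25.4%.

25.4%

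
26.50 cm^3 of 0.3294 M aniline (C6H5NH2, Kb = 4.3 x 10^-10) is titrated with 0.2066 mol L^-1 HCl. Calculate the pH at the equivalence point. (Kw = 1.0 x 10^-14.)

2.76

n(C6H5NH2) = 0.3294 x 0.02650 = 0.008729 mol; V(HCl) at equivalence = 0.008729/0.2066 = 0.04225 L.
At equivalence the base is fully converted to C6H5NH3+; total volume = 0.06875 L, so [C6H5NH3+] = 0.008729/0.06875 = 0.1270 M.
Ka(C6H5NH3+) = Kw/Kb = 1.0e-14 / 4.3 x 10^-10 = 2.33e-5.
[H^+] = sqrt(Ka x [C6H5NH3+]) = sqrt(2.33e-5 x 0.1270) = 0.00172 M.
pH = -log(0.00172) = 2.76.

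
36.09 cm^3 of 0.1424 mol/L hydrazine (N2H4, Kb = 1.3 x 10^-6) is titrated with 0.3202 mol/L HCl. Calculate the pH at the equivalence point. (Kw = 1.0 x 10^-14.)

n(N2H4) = 0.1424 x 0.03609 = 0.005139 mol; V(HCl) at equivalence = 0.005139/0.3202 = 0.01605 L.
At equivalence the base is fully converted to N2H5+; total volume = 0.05214 L, so [N2H5+] = 0.005139/0.05214 = 0.09857 M.
Ka(N2H5+) = Kw/Kb = 1.0e-14 / 1.3 x 10^-6 = 7.69e-9.
[H^+] = sqrt(Ka x [N2H5+]) = sqrt(7.69e-9 x 0.09857) = 2.75e-5 M.
pH = -log(2.75e-5) = 4.56.

4.56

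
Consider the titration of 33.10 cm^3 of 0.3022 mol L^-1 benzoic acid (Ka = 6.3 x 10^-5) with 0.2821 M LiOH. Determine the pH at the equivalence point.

n(C6H5COOH) = 0.3022 x 0.03310 = 0.01000 mol; V(LiOH) at equivalence = 0.01000/0.2821 = 0.03546 L.
At equivalence all the acid is converted to C6H5COO-; total volume = 0.03310 + 0.03546 = 0.06856 L, so [C6H5COO-] = 0.01000/0.06856 = 0.1459 M.
Kb = Kw/Ka = 1.0e-14 / 6.3 x 10^-5 = 1.59e-10.
[OH^-] = sqrt(Kb x [C6H5COO-]) = sqrt(1.59e-10 x 0.1459) = 4.81e-6 M.
pOH = 5.32, so pH = 14.00 - 5.32 = 8.68.

8.68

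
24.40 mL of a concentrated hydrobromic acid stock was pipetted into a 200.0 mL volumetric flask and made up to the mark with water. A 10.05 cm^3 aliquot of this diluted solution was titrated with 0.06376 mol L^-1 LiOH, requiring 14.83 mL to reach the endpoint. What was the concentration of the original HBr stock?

n(LiOH) = 0.06376 x 0.01483 = 0.0009456 mol.
n(HBr) in the aliquot = 0.0009456 mol.
[diluted HBr] = 0.0009456 / 0.01005 = 0.09409 M.
Dilution factor = 200.0/24.40 = 8.197, so [stock] = 0.09409 x 8.197 = 0.771 M.

0.771 M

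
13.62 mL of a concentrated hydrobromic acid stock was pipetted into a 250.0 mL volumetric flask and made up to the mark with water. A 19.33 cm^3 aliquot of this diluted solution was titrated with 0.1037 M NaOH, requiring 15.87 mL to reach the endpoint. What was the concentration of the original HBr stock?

n(NaOH) = 0.1037 x 0.01587 = 0.001646 mol.
n(HBr) in the aliquot = 0.001646 mol.
[diluted HBr] = 0.001646 / 0.01933 = 0.08514 M.
Dilution factor = 250.0/13.62 = 18.36, so [stock] = 0.08514 x 18.36 = 1.56 M.

1.56 M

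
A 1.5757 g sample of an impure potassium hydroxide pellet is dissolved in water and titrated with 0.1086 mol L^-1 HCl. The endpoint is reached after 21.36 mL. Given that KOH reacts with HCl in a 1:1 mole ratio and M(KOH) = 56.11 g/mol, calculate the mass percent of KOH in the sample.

8.26%

n(HCl) = 0.1086 x 0.02136 = 0.002320 mol.
n(KOH) = 0.002320 / 1 = 0.002320 mol.
mass of KOH = 0.002320 x 56.11 = 0.1302 g.
% purity = 0.1302 / 1.5757 x 100 = 8.26%.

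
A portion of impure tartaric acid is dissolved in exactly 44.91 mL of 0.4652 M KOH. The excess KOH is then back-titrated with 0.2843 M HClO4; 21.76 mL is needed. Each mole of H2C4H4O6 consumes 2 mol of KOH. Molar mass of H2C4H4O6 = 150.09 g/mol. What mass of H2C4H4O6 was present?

1.10 g

Total n(KOH) added = 0.4652 x 0.04491 = 0.02089 mol.
n(HClO4) used = 0.2843 x 0.02176 = 0.006186 mol, which equals the excess n(KOH).
So n(KOH) consumed by the sample = 0.02089 - 0.006186 = 0.01471 mol.
n(H2C4H4O6) = 0.01471 / 2 = 0.007353 mol.
mass = 0.007353 mol x 150.09 g/mol = 1.10 g.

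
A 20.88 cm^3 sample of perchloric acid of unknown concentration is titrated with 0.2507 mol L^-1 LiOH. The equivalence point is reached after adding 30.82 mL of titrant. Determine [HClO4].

n(LiOH) delivered = 0.2507 x 0.03082 = 0.007727 mol.
For a 1:1 reaction, n(HClO4) = 0.007727 mol.
[HClO4] = 0.007727 mol / 0.02088 L = 0.370 M.

0.370 M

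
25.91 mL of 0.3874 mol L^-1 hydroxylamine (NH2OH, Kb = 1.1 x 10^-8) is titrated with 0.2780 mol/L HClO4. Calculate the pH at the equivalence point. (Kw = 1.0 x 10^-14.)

n(NH2OH) = 0.3874 x 0.02591 = 0.01004 mol; V(HClO4) at equivalence = 0.01004/0.2780 = 0.03611 L.
At equivalence the base is fully converted to NH3OH+; total volume = 0.06202 L, so [NH3OH+] = 0.01004/0.06202 = 0.1619 M.
Ka(NH3OH+) = Kw/Kb = 1.0e-14 / 1.1 x 10^-8 = 9.09e-7.
[H^+] = sqrt(Ka x [NH3OH+]) = sqrt(9.09e-7 x 0.1619) = 0.000384 M.
pH = -log(0.000384) = 3.42.

3.42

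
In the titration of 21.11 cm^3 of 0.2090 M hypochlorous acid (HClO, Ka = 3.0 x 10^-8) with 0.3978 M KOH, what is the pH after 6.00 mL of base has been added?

Initial n(HClO) = 0.2090 x 0.02111 = 0.004412 mol.
n(KOH) added = 0.3978 x 0.006000 = 0.002387 mol, converting that many moles of HClO to ClO-.
Remaining n(HClO) = 0.002025 mol; n(ClO-) = 0.002387 mol.
By Henderson-Hasselbalch, pH = pKa + log([A^-]/[HA]) = 7.52 + log(0.002387/0.002025) = 7.52 + (+0.07) = 7.59.

7.59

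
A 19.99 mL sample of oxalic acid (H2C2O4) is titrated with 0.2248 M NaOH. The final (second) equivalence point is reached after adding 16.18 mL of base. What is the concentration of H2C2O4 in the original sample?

n(NaOH) = 0.2248 x 0.01618 = 0.003637 mol.
At the final (second) equivalence point, 2 mol OH^- react per mol H2C2O4, so n(H2C2O4) = 0.003637 / 2 = 0.001819 mol.
[H2C2O4] = 0.001819 / 0.01999 L = 0.0910 M.

0.0910 M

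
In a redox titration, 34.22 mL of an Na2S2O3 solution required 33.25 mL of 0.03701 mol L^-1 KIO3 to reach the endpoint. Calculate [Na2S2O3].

0.216 M

n(KIO3) = 0.03701 x 0.03325 = 0.001231 mol.
From the balanced equation, 1 mol KIO3 reacts with 6 mol Na2S2O3, so n(Na2S2O3) = 0.001231 x 6/1 = 0.007383 mol.
[Na2S2O3] = 0.007383 / 0.03422 L = 0.216 M.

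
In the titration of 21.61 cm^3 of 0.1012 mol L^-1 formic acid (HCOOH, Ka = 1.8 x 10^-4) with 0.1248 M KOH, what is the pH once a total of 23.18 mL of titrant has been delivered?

n(acid) = 0.1012 x 0.02161 = 0.002187 mol; n(KOH) added = 0.1248 x 0.02318 = 0.002893 mol.
Base is in excess by 0.002893 - 0.002187 = 0.0007059 mol in a total volume of 0.04479 L.
[OH^-] = 0.0007059/0.04479 = 0.01576 M, so pOH = 1.80 and pH = 14.00 - 1.80 = 12.20.

12.20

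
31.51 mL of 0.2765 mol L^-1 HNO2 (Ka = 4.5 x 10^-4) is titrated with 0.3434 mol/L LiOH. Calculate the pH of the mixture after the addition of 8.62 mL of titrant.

3.06

Initial n(HNO2) = 0.2765 x 0.03151 = 0.008713 mol.
n(LiOH) added = 0.3434 x 0.008620 = 0.002960 mol, converting that many moles of HNO2 to NO2-.
Remaining n(HNO2) = 0.005752 mol; n(NO2-) = 0.002960 mol.
By Henderson-Hasselbalch, pH = pKa + log([A^-]/[HA]) = 3.35 + log(0.002960/0.005752) = 3.35 + (-0.29) = 3.06.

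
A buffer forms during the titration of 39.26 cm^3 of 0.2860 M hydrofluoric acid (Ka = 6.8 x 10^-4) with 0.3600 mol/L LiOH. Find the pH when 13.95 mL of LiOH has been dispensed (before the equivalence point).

3.08

Initial n(HF) = 0.2860 x 0.03926 = 0.01123 mol.
n(LiOH) added = 0.3600 x 0.01395 = 0.005022 mol, converting that many moles of HF to F-.
Remaining n(HF) = 0.006206 mol; n(F-) = 0.005022 mol.
By Henderson-Hasselbalch, pH = pKa + log([A^-]/[HA]) = 3.17 + log(0.005022/0.006206) = 3.17 + (-0.09) = 3.08.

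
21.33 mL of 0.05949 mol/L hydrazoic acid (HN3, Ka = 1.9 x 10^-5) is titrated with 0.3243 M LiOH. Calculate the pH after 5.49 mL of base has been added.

12.28

n(acid) = 0.05949 x 0.02133 = 0.001269 mol; n(LiOH) added = 0.3243 x 0.005490 = 0.001780 mol.
Base is in excess by 0.001780 - 0.001269 = 0.0005115 mol in a total volume of 0.02682 L.
[OH^-] = 0.0005115/0.02682 = 0.01907 M, so pOH = 1.72 and pH = 14.00 - 1.72 = 12.28.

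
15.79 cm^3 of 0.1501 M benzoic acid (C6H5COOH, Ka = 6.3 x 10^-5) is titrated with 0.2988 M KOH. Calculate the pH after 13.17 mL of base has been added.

n(acid) = 0.1501 x 0.01579 = 0.002370 mol; n(KOH) added = 0.2988 x 0.01317 = 0.003935 mol.
Base is in excess by 0.003935 - 0.002370 = 0.001565 mol in a total volume of 0.02896 L.
[OH^-] = 0.001565/0.02896 = 0.05404 M, so pOH = 1.27 and pH = 14.00 - 1.27 = 12.73.

12.73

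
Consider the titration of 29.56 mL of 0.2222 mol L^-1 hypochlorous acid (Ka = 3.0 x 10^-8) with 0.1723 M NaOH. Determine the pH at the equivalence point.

10.25

n(HClO) = 0.2222 x 0.02956 = 0.006568 mol; V(NaOH) at equivalence = 0.006568/0.1723 = 0.03812 L.
At equivalence all the acid is converted to ClO-; total volume = 0.02956 + 0.03812 = 0.06768 L, so [ClO-] = 0.006568/0.06768 = 0.09705 M.
Kb = Kw/Ka = 1.0e-14 / 3.0 x 10^-8 = 3.33e-7.
[OH^-] = sqrt(Kb x [ClO-]) = sqrt(3.33e-7 x 0.09705) = 0.000180 M.
pOH = 3.75, so pH = 14.00 - 3.75 = 10.25.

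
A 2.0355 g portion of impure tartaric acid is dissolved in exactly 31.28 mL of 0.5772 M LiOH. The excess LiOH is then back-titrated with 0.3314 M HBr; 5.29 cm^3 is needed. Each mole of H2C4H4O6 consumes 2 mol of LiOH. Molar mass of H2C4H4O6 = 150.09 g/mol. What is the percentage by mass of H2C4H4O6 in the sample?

60.1%

Total n(LiOH) added = 0.5772 x 0.03128 = 0.01805 mol.
n(HBr) used = 0.3314 x 0.005290 = 0.001753 mol, which equals the excess n(LiOH).
So n(LiOH) consumed by the sample = 0.01805 - 0.001753 = 0.01630 mol.
n(H2C4H4O6) = 0.01630 / 2 = 0.008151 mol.
mass H2C4H4O6 = 0.008151 x 150.09 = 1.223 g, so %H2C4H4O6 = 1.223/2.0355 x 100 = 60.1%.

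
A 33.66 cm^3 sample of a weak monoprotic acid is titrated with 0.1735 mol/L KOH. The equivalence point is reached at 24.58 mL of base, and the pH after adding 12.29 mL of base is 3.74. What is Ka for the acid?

1.8 x 10^-4

12.29 mL is half of the equivalence volume, so this is the half-equivalence point where [HA] = [A^-].
At half-equivalence pH = pKa, so pKa = 3.74.
Ka = 10^(-3.74) = 1.8 x 10^-4.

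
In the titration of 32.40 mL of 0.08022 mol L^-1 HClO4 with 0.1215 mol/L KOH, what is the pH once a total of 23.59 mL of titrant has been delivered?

n(acid) = 0.08022 x 0.03240 = 0.002599 mol; n(KOH) added = 0.1215 x 0.02359 = 0.002866 mol.
Base is in excess by 0.002866 - 0.002599 = 0.0002671 mol in a total volume of 0.05599 L.
[OH^-] = 0.0002671/0.05599 = 0.004770 M, so pOH = 2.32 and pH = 14.00 - 2.32 = 11.68.

11.68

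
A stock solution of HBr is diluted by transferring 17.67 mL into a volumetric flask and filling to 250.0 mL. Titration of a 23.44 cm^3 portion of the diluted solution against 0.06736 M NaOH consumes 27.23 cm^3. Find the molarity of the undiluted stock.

n(NaOH) = 0.06736 x 0.02723 = 0.001834 mol.
n(HBr) in the aliquot = 0.001834 mol.
[diluted HBr] = 0.001834 / 0.02344 = 0.07825 M.
Dilution factor = 250.0/17.67 = 14.15, so [stock] = 0.07825 x 14.15 = 1.11 M.

1.11 M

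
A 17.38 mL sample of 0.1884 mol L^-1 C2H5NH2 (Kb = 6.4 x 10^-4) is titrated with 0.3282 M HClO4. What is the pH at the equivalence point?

5.86

n(C2H5NH2) = 0.1884 x 0.01738 = 0.003274 mol; V(HClO4) at equivalence = 0.003274/0.3282 = 0.009977 L.
At equivalence the base is fully converted to C2H5NH3+; total volume = 0.02736 L, so [C2H5NH3+] = 0.003274/0.02736 = 0.1197 M.
Ka(C2H5NH3+) = Kw/Kb = 1.0e-14 / 6.4 x 10^-4 = 1.56e-11.
[H^+] = sqrt(Ka x [C2H5NH3+]) = sqrt(1.56e-11 x 0.1197) = 1.37e-6 M.
pH = -log(1.37e-6) = 5.86.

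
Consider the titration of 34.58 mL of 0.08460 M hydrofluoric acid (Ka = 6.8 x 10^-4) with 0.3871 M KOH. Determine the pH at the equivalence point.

n(HF) = 0.08460 x 0.03458 = 0.002925 mol; V(KOH) at equivalence = 0.002925/0.3871 = 0.007557 L.
At equivalence all the acid is converted to F-; total volume = 0.03458 + 0.007557 = 0.04214 L, so [F-] = 0.002925/0.04214 = 0.06943 M.
Kb = Kw/Ka = 1.0e-14 / 6.8 x 10^-4 = 1.47e-11.
[OH^-] = sqrt(Kb x [F-]) = sqrt(1.47e-11 x 0.06943) = 1.01e-6 M.
pOH = 6.00, so pH = 14.00 - 6.00 = 8.00.

8.00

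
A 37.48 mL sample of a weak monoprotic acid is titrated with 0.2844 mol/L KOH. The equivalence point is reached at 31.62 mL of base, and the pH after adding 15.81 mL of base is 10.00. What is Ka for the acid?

15.81 mL is half of the equivalence volume, so this is the half-equivalence point where [HA] = [A^-].
At half-equivalence pH = pKa, so pKa = 10.00.
Ka = 10^(-10.00) = 1.0 x 10^-10.

1.0 x 10^-10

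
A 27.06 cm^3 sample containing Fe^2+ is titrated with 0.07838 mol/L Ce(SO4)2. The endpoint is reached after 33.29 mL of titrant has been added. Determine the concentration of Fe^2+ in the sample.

n(Ce(SO4)2) = 0.07838 x 0.03329 = 0.002609 mol.
From the balanced equation, 1 mol Ce(SO4)2 reacts with 1 mol Fe^2+, so n(Fe^2+) = 0.002609 x 1/1 = 0.002609 mol.
[Fe^2+] = 0.002609 / 0.02706 L = 0.0964 M.

0.0964 M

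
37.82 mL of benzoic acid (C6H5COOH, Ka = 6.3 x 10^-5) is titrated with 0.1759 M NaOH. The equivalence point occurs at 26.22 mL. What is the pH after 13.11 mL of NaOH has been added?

13.11 mL is exactly half the equivalence volume (26.22/2), i.e. the half-equivalence point.
There, n(HA) = n(A^-), so pH = pKa = -log(6.3 x 10^-5) = 4.20.

4.20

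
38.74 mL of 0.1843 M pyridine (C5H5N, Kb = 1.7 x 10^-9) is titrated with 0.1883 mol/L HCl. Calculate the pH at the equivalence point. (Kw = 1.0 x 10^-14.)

n(C5H5N) = 0.1843 x 0.03874 = 0.007140 mol; V(HCl) at equivalence = 0.007140/0.1883 = 0.03792 L.
At equivalence the base is fully converted to C5H5NH+; total volume = 0.07666 L, so [C5H5NH+] = 0.007140/0.07666 = 0.09314 M.
Ka(C5H5NH+) = Kw/Kb = 1.0e-14 / 1.7 x 10^-9 = 5.88e-6.
[H^+] = sqrt(Ka x [C5H5NH+]) = sqrt(5.88e-6 x 0.09314) = 0.000740 M.
pH = -log(0.000740) = 3.13.

3.13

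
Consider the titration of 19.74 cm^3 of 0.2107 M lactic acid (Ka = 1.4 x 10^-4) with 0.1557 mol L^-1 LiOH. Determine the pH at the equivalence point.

8.40

n(HC3H5O3) = 0.2107 x 0.01974 = 0.004159 mol; V(LiOH) at equivalence = 0.004159/0.1557 = 0.02671 L.
At equivalence all the acid is converted to C3H5O3-; total volume = 0.01974 + 0.02671 = 0.04645 L, so [C3H5O3-] = 0.004159/0.04645 = 0.08954 M.
Kb = Kw/Ka = 1.0e-14 / 1.4 x 10^-4 = 7.14e-11.
[OH^-] = sqrt(Kb x [C3H5O3-]) = sqrt(7.14e-11 x 0.08954) = 2.53e-6 M.
pOH = 5.60, so pH = 14.00 - 5.60 = 8.40.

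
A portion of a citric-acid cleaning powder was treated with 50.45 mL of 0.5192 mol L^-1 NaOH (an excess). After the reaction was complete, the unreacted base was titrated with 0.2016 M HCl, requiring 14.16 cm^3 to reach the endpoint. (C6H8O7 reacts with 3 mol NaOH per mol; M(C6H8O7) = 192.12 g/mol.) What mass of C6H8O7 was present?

1.49 g

Total n(NaOH) added = 0.5192 x 0.05045 = 0.02619 mol.
n(HCl) used = 0.2016 x 0.01416 = 0.002855 mol, which equals the excess n(NaOH).
So n(NaOH) consumed by the sample = 0.02619 - 0.002855 = 0.02334 mol.
n(C6H8O7) = 0.02334 / 3 = 0.007780 mol.
mass = 0.007780 mol x 192.12 g/mol = 1.49 g.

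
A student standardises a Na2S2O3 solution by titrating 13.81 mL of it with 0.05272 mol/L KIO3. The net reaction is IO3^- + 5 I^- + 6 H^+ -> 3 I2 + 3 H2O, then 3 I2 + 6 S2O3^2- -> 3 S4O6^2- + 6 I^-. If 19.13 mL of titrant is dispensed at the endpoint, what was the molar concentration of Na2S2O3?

0.438 M

n(KIO3) = 0.05272 x 0.01913 = 0.001009 mol.
From the balanced equation, 1 mol KIO3 reacts with 6 mol Na2S2O3, so n(Na2S2O3) = 0.001009 x 6/1 = 0.006051 mol.
[Na2S2O3] = 0.006051 / 0.01381 L = 0.438 M.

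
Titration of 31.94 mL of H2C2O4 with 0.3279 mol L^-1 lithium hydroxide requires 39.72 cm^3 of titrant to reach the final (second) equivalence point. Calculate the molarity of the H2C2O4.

0.204 M

n(LiOH) = 0.3279 x 0.03972 = 0.01302 mol.
At the final (second) equivalence point, 2 mol OH^- react per mol H2C2O4, so n(H2C2O4) = 0.01302 / 2 = 0.006512 mol.
[H2C2O4] = 0.006512 / 0.03194 L = 0.204 M.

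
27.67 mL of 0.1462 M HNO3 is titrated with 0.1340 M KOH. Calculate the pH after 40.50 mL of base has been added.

n(acid) = 0.1462 x 0.02767 = 0.004045 mol; n(KOH) added = 0.1340 x 0.04050 = 0.005427 mol.
Base is in excess by 0.005427 - 0.004045 = 0.001382 mol in a total volume of 0.06817 L.
[OH^-] = 0.001382/0.06817 = 0.02027 M, so pOH = 1.69 and pH = 14.00 - 1.69 = 12.31.

12.31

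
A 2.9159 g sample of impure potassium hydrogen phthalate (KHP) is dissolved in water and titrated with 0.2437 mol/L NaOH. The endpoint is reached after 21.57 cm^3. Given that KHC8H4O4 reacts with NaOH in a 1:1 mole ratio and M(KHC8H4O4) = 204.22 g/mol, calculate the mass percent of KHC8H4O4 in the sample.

36.8%

n(NaOH) = 0.2437 x 0.02157 = 0.005257 mol.
n(KHC8H4O4) = 0.005257 / 1 = 0.005257 mol.
mass of KHC8H4O4 = 0.005257 x 204.22 = 1.074 g.
% purity = 1.074 / 2.9159 x 100 = 36.8%.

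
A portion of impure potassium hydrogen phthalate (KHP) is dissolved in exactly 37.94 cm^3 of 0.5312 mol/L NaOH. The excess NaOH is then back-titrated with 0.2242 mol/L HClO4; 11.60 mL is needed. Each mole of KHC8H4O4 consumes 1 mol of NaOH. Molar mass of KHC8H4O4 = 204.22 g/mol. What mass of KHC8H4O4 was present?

Total n(NaOH) added = 0.5312 x 0.03794 = 0.02015 mol.
n(HClO4) used = 0.2242 x 0.01160 = 0.002601 mol, which equals the excess n(NaOH).
So n(NaOH) consumed by the sample = 0.02015 - 0.002601 = 0.01755 mol.
n(KHC8H4O4) = 0.01755 / 1 = 0.01755 mol.
mass = 0.01755 mol x 204.22 g/mol = 3.58 g.

3.58 g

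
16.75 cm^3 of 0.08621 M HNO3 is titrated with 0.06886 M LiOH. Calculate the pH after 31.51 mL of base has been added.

n(acid) = 0.08621 x 0.01675 = 0.001444 mol; n(LiOH) added = 0.06886 x 0.03151 = 0.002170 mol.
Base is in excess by 0.002170 - 0.001444 = 0.0007258 mol in a total volume of 0.04826 L.
[OH^-] = 0.0007258/0.04826 = 0.01504 M, so pOH = 1.82 and pH = 14.00 - 1.82 = 12.18.

12.18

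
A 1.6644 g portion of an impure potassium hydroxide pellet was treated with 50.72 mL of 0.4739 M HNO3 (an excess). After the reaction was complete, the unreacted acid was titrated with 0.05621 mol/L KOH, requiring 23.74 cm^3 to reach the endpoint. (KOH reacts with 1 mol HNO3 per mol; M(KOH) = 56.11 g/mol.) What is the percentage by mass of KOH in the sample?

76.5%

Total n(HNO3) added = 0.4739 x 0.05072 = 0.02404 mol.
n(KOH) used = 0.05621 x 0.02374 = 0.001334 mol, which equals the excess n(HNO3).
So n(HNO3) consumed by the sample = 0.02404 - 0.001334 = 0.02270 mol.
n(KOH) = 0.02270 / 1 = 0.02270 mol.
mass KOH = 0.02270 x 56.11 = 1.274 g, so %KOH = 1.274/1.6644 x 100 = 76.5%.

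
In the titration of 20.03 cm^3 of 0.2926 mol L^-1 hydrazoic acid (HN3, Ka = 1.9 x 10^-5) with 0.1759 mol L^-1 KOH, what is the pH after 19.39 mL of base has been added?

Initial n(HN3) = 0.2926 x 0.02003 = 0.005861 mol.
n(KOH) added = 0.1759 x 0.01939 = 0.003411 mol, converting that many moles of HN3 to N3-.
Remaining n(HN3) = 0.002450 mol; n(N3-) = 0.003411 mol.
By Henderson-Hasselbalch, pH = pKa + log([A^-]/[HA]) = 4.72 + log(0.003411/0.002450) = 4.72 + (+0.14) = 4.86.

4.86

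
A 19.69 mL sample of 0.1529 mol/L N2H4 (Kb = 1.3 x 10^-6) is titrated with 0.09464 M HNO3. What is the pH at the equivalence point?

n(N2H4) = 0.1529 x 0.01969 = 0.003011 mol; V(HNO3) at equivalence = 0.003011/0.09464 = 0.03181 L.
At equivalence the base is fully converted to N2H5+; total volume = 0.05150 L, so [N2H5+] = 0.003011/0.05150 = 0.05846 M.
Ka(N2H5+) = Kw/Kb = 1.0e-14 / 1.3 x 10^-6 = 7.69e-9.
[H^+] = sqrt(Ka x [N2H5+]) = sqrt(7.69e-9 x 0.05846) = 2.12e-5 M.
pH = -log(2.12e-5) = 4.67.

4.67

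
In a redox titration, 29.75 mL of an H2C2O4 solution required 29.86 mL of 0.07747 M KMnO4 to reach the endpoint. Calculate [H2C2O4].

0.194 M

n(KMnO4) = 0.07747 x 0.02986 = 0.002313 mol.
From the balanced equation, 2 mol KMnO4 reacts with 5 mol H2C2O4, so n(H2C2O4) = 0.002313 x 5/2 = 0.005783 mol.
[H2C2O4] = 0.005783 / 0.02975 L = 0.194 M.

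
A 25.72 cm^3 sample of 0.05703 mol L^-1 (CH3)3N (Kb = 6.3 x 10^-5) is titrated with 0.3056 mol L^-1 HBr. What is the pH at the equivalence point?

5.56

n((CH3)3N) = 0.05703 x 0.02572 = 0.001467 mol; V(HBr) at equivalence = 0.001467/0.3056 = 0.004800 L.
At equivalence the base is fully converted to (CH3)3NH+; total volume = 0.03052 L, so [(CH3)3NH+] = 0.001467/0.03052 = 0.04806 M.
Ka((CH3)3NH+) = Kw/Kb = 1.0e-14 / 6.3 x 10^-5 = 1.59e-10.
[H^+] = sqrt(Ka x [(CH3)3NH+]) = sqrt(1.59e-10 x 0.04806) = 2.76e-6 M.
pH = -log(2.76e-6) = 5.56.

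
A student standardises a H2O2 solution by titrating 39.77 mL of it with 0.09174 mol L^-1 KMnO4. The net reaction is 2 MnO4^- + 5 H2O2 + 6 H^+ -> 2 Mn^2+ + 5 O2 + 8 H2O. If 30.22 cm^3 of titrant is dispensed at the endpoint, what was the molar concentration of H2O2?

n(KMnO4) = 0.09174 x 0.03022 = 0.002772 mol.
From the balanced equation, 2 mol KMnO4 reacts with 5 mol H2O2, so n(H2O2) = 0.002772 x 5/2 = 0.006931 mol.
[H2O2] = 0.006931 / 0.03977 L = 0.174 M.

0.174 M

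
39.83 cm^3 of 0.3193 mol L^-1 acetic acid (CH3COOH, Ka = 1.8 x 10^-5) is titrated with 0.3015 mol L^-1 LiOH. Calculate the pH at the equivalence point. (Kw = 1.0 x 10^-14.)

8.97

n(CH3COOH) = 0.3193 x 0.03983 = 0.01272 mol; V(LiOH) at equivalence = 0.01272/0.3015 = 0.04218 L.
At equivalence all the acid is converted to CH3COO-; total volume = 0.03983 + 0.04218 = 0.08201 L, so [CH3COO-] = 0.01272/0.08201 = 0.1551 M.
Kb = Kw/Ka = 1.0e-14 / 1.8 x 10^-5 = 5.56e-10.
[OH^-] = sqrt(Kb x [CH3COO-]) = sqrt(5.56e-10 x 0.1551) = 9.28e-6 M.
pOH = 5.03, so pH = 14.00 - 5.03 = 8.97.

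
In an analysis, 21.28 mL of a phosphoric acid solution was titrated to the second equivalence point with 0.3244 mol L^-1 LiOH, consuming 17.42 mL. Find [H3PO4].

0.133 M

n(LiOH) = 0.3244 x 0.01742 = 0.005651 mol.
At the second equivalence point, 2 mol OH^- react per mol H3PO4, so n(H3PO4) = 0.005651 / 2 = 0.002826 mol.
[H3PO4] = 0.002826 / 0.02128 L = 0.133 M.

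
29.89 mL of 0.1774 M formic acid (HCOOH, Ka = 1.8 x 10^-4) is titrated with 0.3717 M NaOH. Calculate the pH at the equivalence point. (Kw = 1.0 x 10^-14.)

n(HCOOH) = 0.1774 x 0.02989 = 0.005302 mol; V(NaOH) at equivalence = 0.005302/0.3717 = 0.01427 L.
At equivalence all the acid is converted to HCOO-; total volume = 0.02989 + 0.01427 = 0.04416 L, so [HCOO-] = 0.005302/0.04416 = 0.1201 M.
Kb = Kw/Ka = 1.0e-14 / 1.8 x 10^-4 = 5.56e-11.
[OH^-] = sqrt(Kb x [HCOO-]) = sqrt(5.56e-11 x 0.1201) = 2.58e-6 M.
pOH = 5.59, so pH = 14.00 - 5.59 = 8.41.

8.41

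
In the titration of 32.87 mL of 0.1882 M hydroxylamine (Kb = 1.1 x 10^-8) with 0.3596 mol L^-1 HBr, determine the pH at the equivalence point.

n(NH2OH) = 0.1882 x 0.03287 = 0.006186 mol; V(HBr) at equivalence = 0.006186/0.3596 = 0.01720 L.
At equivalence the base is fully converted to NH3OH+; total volume = 0.05007 L, so [NH3OH+] = 0.006186/0.05007 = 0.1235 M.
Ka(NH3OH+) = Kw/Kb = 1.0e-14 / 1.1 x 10^-8 = 9.09e-7.
[H^+] = sqrt(Ka x [NH3OH+]) = sqrt(9.09e-7 x 0.1235) = 0.000335 M.
pH = -log(0.000335) = 3.47.

3.47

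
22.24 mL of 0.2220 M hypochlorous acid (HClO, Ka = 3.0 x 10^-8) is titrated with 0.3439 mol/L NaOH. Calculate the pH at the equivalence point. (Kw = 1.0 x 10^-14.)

10.33

n(HClO) = 0.2220 x 0.02224 = 0.004937 mol; V(NaOH) at equivalence = 0.004937/0.3439 = 0.01436 L.
At equivalence all the acid is converted to ClO-; total volume = 0.02224 + 0.01436 = 0.03660 L, so [ClO-] = 0.004937/0.03660 = 0.1349 M.
Kb = Kw/Ka = 1.0e-14 / 3.0 x 10^-8 = 3.33e-7.
[OH^-] = sqrt(Kb x [ClO-]) = sqrt(3.33e-7 x 0.1349) = 0.000212 M.
pOH = 3.67, so pH = 14.00 - 3.67 = 10.33.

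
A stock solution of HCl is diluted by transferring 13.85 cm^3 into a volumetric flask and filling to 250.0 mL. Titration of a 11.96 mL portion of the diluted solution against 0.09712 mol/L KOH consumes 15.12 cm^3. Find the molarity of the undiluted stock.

n(KOH) = 0.09712 x 0.01512 = 0.001468 mol.
n(HCl) in the aliquot = 0.001468 mol.
[diluted HCl] = 0.001468 / 0.01196 = 0.1228 M.
Dilution factor = 250.0/13.85 = 18.05, so [stock] = 0.1228 x 18.05 = 2.22 M.

2.22 M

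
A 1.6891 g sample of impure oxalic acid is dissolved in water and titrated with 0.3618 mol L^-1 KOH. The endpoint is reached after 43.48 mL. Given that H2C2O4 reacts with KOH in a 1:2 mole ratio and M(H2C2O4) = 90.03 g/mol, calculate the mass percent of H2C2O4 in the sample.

n(KOH) = 0.3618 x 0.04348 = 0.01573 mol.
n(H2C2O4) = 0.01573 / 2 = 0.007866 mol.
mass of H2C2O4 = 0.007866 x 90.03 = 0.7081 g.
% purity = 0.7081 / 1.6891 x 100 = 41.9%.

41.9%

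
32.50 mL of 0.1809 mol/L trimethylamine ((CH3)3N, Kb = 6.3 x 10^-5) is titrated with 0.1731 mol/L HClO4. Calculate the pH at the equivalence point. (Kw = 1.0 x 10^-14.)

5.43

n((CH3)3N) = 0.1809 x 0.03250 = 0.005879 mol; V(HClO4) at equivalence = 0.005879/0.1731 = 0.03396 L.
At equivalence the base is fully converted to (CH3)3NH+; total volume = 0.06646 L, so [(CH3)3NH+] = 0.005879/0.06646 = 0.08846 M.
Ka((CH3)3NH+) = Kw/Kb = 1.0e-14 / 6.3 x 10^-5 = 1.59e-10.
[H^+] = sqrt(Ka x [(CH3)3NH+]) = sqrt(1.59e-10 x 0.08846) = 3.75e-6 M.
pH = -log(3.75e-6) = 5.43.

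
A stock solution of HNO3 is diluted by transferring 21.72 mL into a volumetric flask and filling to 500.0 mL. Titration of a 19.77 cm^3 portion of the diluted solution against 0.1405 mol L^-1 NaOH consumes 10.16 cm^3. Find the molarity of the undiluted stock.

n(NaOH) = 0.1405 x 0.01016 = 0.001427 mol.
n(HNO3) in the aliquot = 0.001427 mol.
[diluted HNO3] = 0.001427 / 0.01977 = 0.07220 M.
Dilution factor = 500.0/21.72 = 23.02, so [stock] = 0.07220 x 23.02 = 1.66 M.

1.66 M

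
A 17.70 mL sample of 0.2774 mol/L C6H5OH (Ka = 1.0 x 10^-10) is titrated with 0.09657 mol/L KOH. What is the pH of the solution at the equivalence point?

n(C6H5OH) = 0.2774 x 0.01770 = 0.004910 mol; V(KOH) at equivalence = 0.004910/0.09657 = 0.05084 L.
At equivalence all the acid is converted to C6H5O-; total volume = 0.01770 + 0.05084 = 0.06854 L, so [C6H5O-] = 0.004910/0.06854 = 0.07163 M.
Kb = Kw/Ka = 1.0e-14 / 1.0 x 10^-10 = 0.000100.
[OH^-] = sqrt(Kb x [C6H5O-]) = sqrt(0.000100 x 0.07163) = 0.00268 M.
pOH = 2.57, so pH = 14.00 - 2.57 = 11.43.

11.43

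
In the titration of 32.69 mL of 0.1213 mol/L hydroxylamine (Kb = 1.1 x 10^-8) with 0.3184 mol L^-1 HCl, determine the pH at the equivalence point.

n(NH2OH) = 0.1213 x 0.03269 = 0.003965 mol; V(HCl) at equivalence = 0.003965/0.3184 = 0.01245 L.
At equivalence the base is fully converted to NH3OH+; total volume = 0.04514 L, so [NH3OH+] = 0.003965/0.04514 = 0.08784 M.
Ka(NH3OH+) = Kw/Kb = 1.0e-14 / 1.1 x 10^-8 = 9.09e-7.
[H^+] = sqrt(Ka x [NH3OH+]) = sqrt(9.09e-7 x 0.08784) = 0.000283 M.
pH = -log(0.000283) = 3.55.

3.55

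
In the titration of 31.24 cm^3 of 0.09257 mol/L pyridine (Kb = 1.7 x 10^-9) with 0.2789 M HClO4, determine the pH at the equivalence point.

3.19

n(C5H5N) = 0.09257 x 0.03124 = 0.002892 mol; V(HClO4) at equivalence = 0.002892/0.2789 = 0.01037 L.
At equivalence the base is fully converted to C5H5NH+; total volume = 0.04161 L, so [C5H5NH+] = 0.002892/0.04161 = 0.06950 M.
Ka(C5H5NH+) = Kw/Kb = 1.0e-14 / 1.7 x 10^-9 = 5.88e-6.
[H^+] = sqrt(Ka x [C5H5NH+]) = sqrt(5.88e-6 x 0.06950) = 0.000639 M.
pH = -log(0.000639) = 3.19.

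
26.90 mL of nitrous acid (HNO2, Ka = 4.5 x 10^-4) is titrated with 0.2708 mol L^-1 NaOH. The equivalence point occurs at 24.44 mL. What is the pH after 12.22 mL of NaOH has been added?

3.35

12.22 mL is exactly half the equivalence volume (24.44/2), i.e. the half-equivalence point.
There, n(HA) = n(A^-), so pH = pKa = -log(4.5 x 10^-4) = 3.35.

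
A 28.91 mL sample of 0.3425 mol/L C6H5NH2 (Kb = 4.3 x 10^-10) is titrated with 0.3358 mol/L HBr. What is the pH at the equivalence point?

2.70

n(C6H5NH2) = 0.3425 x 0.02891 = 0.009902 mol; V(HBr) at equivalence = 0.009902/0.3358 = 0.02949 L.
At equivalence the base is fully converted to C6H5NH3+; total volume = 0.05840 L, so [C6H5NH3+] = 0.009902/0.05840 = 0.1696 M.
Ka(C6H5NH3+) = Kw/Kb = 1.0e-14 / 4.3 x 10^-10 = 2.33e-5.
[H^+] = sqrt(Ka x [C6H5NH3+]) = sqrt(2.33e-5 x 0.1696) = 0.00199 M.
pH = -log(0.00199) = 2.70.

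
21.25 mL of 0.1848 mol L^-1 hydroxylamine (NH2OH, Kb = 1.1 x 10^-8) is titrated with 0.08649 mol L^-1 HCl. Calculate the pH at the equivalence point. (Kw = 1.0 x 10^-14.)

n(NH2OH) = 0.1848 x 0.02125 = 0.003927 mol; V(HCl) at equivalence = 0.003927/0.08649 = 0.04540 L.
At equivalence the base is fully converted to NH3OH+; total volume = 0.06665 L, so [NH3OH+] = 0.003927/0.06665 = 0.05892 M.
Ka(NH3OH+) = Kw/Kb = 1.0e-14 / 1.1 x 10^-8 = 9.09e-7.
[H^+] = sqrt(Ka x [NH3OH+]) = sqrt(9.09e-7 x 0.05892) = 0.000231 M.
pH = -log(0.000231) = 3.64.

3.64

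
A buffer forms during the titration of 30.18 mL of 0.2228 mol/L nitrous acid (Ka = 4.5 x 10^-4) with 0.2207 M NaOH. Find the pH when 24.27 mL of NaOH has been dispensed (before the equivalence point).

Initial n(HNO2) = 0.2228 x 0.03018 = 0.006724 mol.
n(NaOH) added = 0.2207 x 0.02427 = 0.005356 mol, converting that many moles of HNO2 to NO2-.
Remaining n(HNO2) = 0.001368 mol; n(NO2-) = 0.005356 mol.
By Henderson-Hasselbalch, pH = pKa + log([A^-]/[HA]) = 3.35 + log(0.005356/0.001368) = 3.35 + (+0.59) = 3.94.

3.94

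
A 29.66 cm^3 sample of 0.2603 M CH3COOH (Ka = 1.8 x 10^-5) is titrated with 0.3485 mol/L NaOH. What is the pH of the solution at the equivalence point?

n(CH3COOH) = 0.2603 x 0.02966 = 0.007720 mol; V(NaOH) at equivalence = 0.007720/0.3485 = 0.02215 L.
At equivalence all the acid is converted to CH3COO-; total volume = 0.02966 + 0.02215 = 0.05181 L, so [CH3COO-] = 0.007720/0.05181 = 0.1490 M.
Kb = Kw/Ka = 1.0e-14 / 1.8 x 10^-5 = 5.56e-10.
[OH^-] = sqrt(Kb x [CH3COO-]) = sqrt(5.56e-10 x 0.1490) = 9.10e-6 M.
pOH = 5.04, so pH = 14.00 - 5.04 = 8.96.

8.96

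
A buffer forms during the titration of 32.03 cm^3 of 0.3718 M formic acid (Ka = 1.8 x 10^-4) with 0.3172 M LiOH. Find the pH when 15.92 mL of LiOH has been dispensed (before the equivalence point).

3.61

Initial n(HCOOH) = 0.3718 x 0.03203 = 0.01191 mol.
n(LiOH) added = 0.3172 x 0.01592 = 0.005050 mol, converting that many moles of HCOOH to HCOO-.
Remaining n(HCOOH) = 0.006859 mol; n(HCOO-) = 0.005050 mol.
By Henderson-Hasselbalch, pH = pKa + log([A^-]/[HA]) = 3.74 + log(0.005050/0.006859) = 3.74 + (-0.13) = 3.61.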